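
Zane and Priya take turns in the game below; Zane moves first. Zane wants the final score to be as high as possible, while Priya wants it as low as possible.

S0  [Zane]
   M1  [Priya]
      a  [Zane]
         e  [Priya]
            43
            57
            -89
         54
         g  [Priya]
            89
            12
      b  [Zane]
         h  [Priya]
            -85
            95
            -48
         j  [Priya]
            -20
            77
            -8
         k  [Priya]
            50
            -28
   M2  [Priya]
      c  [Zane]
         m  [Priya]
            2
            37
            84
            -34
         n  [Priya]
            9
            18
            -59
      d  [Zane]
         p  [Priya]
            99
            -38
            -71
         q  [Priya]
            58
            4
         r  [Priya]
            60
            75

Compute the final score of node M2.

m (Priya): min(2, 37, 84, -34) = -34
n (Priya): min(9, 18, -59) = -59
c (Zane): max(-34, -59) = -34
p (Priya): min(99, -38, -71) = -71
q (Priya): min(58, 4) = 4
r (Priya): min(60, 75) = 60
d (Zane): max(-71, 4, 60) = 60
M2 (Priya): min(-34, 60) = -34

-34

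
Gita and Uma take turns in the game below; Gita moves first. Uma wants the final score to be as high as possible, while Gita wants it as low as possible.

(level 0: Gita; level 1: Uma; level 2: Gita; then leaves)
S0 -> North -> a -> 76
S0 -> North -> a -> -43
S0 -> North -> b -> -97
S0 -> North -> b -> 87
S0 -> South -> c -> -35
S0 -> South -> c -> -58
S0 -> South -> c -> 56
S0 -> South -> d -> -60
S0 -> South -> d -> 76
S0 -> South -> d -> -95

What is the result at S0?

a (Gita): min(76, -43) = -43
b (Gita): min(-97, 87) = -97
North (Uma): max(-43, -97) = -43
c (Gita): min(-35, -58, 56) = -58
d (Gita): min(-60, 76, -95) = -95
South (Uma): max(-58, -95) = -58
S0 (Gita): min(-43, -58) = -58

-58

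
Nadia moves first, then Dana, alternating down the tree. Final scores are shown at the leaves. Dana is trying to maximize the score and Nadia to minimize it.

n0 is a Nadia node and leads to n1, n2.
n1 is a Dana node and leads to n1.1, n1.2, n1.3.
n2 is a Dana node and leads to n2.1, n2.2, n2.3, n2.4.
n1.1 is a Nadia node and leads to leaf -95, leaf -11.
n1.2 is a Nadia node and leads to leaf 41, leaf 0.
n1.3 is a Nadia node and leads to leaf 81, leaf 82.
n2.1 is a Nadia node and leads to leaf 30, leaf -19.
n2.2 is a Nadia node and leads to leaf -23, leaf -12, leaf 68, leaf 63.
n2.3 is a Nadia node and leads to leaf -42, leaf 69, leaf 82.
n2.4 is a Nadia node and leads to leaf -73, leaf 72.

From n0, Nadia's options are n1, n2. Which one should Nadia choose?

n2

n1.1 (Nadia): min(-95, -11) = -95
n1.2 (Nadia): min(41, 0) = 0
n1.3 (Nadia): min(81, 82) = 81
n1 (Dana): max(-95, 0, 81) = 81
n2.1 (Nadia): min(30, -19) = -19
n2.2 (Nadia): min(-23, -12, 68, 63) = -23
n2.3 (Nadia): min(-42, 69, 82) = -42
n2.4 (Nadia): min(-73, 72) = -73
n2 (Dana): max(-19, -23, -42, -73) = -19
n0 (Nadia): min(81, -19) = -19
Nadia at n0 wants the lowest of {n1=81, n2=-19}, so chooses n2.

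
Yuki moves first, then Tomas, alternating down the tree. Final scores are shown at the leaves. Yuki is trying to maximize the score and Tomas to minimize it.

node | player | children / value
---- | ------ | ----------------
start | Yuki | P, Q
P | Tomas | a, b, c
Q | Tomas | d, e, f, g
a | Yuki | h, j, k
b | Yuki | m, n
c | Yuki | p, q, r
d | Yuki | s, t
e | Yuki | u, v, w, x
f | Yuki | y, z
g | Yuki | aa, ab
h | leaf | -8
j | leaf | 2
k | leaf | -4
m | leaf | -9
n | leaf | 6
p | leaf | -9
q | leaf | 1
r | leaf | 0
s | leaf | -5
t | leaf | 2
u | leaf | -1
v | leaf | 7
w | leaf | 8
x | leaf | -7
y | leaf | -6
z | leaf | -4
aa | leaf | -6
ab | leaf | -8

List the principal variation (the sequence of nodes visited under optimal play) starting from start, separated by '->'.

start -> P -> c -> q

a (Yuki): max(-8, 2, -4) = 2
b (Yuki): max(-9, 6) = 6
c (Yuki): max(-9, 1, 0) = 1
P (Tomas): min(2, 6, 1) = 1
d (Yuki): max(-5, 2) = 2
e (Yuki): max(-1, 7, 8, -7) = 8
f (Yuki): max(-6, -4) = -4
g (Yuki): max(-6, -8) = -6
Q (Tomas): min(2, 8, -4, -6) = -6
start (Yuki): max(1, -6) = 1
At start, Yuki picks P (highest: 1).
At P, Tomas picks c (lowest: 1).
At c, Yuki picks q (highest: 1).
Terminal value 1.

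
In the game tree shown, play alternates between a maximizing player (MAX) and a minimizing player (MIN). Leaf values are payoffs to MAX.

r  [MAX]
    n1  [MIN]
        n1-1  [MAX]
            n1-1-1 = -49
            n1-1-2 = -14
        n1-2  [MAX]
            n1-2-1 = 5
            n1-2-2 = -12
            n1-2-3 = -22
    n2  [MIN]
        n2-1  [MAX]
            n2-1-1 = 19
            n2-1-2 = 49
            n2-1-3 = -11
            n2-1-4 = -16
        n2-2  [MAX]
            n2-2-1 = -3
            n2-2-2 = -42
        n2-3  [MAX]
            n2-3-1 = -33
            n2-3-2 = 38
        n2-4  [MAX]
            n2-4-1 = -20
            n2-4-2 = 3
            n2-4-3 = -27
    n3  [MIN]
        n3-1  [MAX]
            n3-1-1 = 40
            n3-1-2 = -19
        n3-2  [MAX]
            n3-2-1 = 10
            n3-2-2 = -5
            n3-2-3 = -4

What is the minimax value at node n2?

-3

n2-1 (MAX): max(19, 49, -11, -16) = 49
n2-2 (MAX): max(-3, -42) = -3
n2-3 (MAX): max(-33, 38) = 38
n2-4 (MAX): max(-20, 3, -27) = 3
n2 (MIN): min(49, -3, 38, 3) = -3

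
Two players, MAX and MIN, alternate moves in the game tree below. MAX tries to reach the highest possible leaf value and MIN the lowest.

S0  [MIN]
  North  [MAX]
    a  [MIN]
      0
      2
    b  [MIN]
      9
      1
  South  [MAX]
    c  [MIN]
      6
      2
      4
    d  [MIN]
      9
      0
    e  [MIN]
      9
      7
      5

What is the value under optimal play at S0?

1

a (MIN): min(0, 2) = 0
b (MIN): min(9, 1) = 1
North (MAX): max(0, 1) = 1
c (MIN): min(6, 2, 4) = 2
d (MIN): min(9, 0) = 0
e (MIN): min(9, 7, 5) = 5
South (MAX): max(2, 0, 5) = 5
S0 (MIN): min(1, 5) = 1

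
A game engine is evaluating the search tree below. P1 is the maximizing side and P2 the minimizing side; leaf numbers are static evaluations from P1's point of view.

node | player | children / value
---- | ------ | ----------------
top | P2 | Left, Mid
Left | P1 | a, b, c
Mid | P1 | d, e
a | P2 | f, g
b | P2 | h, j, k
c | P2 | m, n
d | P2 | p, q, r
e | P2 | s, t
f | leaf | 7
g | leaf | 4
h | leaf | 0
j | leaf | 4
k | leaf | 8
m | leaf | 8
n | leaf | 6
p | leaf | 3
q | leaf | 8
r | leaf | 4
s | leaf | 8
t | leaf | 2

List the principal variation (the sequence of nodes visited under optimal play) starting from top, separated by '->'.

top -> Mid -> d -> p

a (P2): min(7, 4) = 4
b (P2): min(0, 4, 8) = 0
c (P2): min(8, 6) = 6
Left (P1): max(4, 0, 6) = 6
d (P2): min(3, 8, 4) = 3
e (P2): min(8, 2) = 2
Mid (P1): max(3, 2) = 3
top (P2): min(6, 3) = 3
At top, P2 picks Mid (lowest: 3).
At Mid, P1 picks d (highest: 3).
At d, P2 picks p (lowest: 3).
Terminal value 3.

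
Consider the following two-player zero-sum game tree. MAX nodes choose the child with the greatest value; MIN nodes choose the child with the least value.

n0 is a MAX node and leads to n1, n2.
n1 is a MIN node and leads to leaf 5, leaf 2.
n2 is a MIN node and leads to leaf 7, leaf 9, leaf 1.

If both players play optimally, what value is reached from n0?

2

n1 (MIN): min(5, 2) = 2
n2 (MIN): min(7, 9, 1) = 1
n0 (MAX): max(2, 1) = 2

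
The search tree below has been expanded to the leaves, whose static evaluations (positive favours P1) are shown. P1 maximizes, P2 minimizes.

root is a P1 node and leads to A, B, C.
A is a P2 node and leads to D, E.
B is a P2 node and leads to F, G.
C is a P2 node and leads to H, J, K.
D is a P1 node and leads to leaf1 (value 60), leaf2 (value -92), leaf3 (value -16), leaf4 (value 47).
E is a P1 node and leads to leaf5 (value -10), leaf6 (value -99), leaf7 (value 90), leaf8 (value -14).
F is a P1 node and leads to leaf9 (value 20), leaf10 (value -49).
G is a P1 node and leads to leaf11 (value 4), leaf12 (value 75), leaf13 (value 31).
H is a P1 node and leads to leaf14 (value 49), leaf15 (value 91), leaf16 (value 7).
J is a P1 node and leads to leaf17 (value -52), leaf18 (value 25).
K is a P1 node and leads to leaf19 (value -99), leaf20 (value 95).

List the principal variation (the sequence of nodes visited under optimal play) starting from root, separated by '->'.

root -> A -> D -> leaf1

D (P1): max(60, -92, -16, 47) = 60
E (P1): max(-10, -99, 90, -14) = 90
A (P2): min(60, 90) = 60
F (P1): max(20, -49) = 20
G (P1): max(4, 75, 31) = 75
B (P2): min(20, 75) = 20
H (P1): max(49, 91, 7) = 91
J (P1): max(-52, 25) = 25
K (P1): max(-99, 95) = 95
C (P2): min(91, 25, 95) = 25
root (P1): max(60, 20, 25) = 60
At root, P1 picks A (highest: 60).
At A, P2 picks D (lowest: 60).
At D, P1 picks leaf1 (highest: 60).
Terminal value 60.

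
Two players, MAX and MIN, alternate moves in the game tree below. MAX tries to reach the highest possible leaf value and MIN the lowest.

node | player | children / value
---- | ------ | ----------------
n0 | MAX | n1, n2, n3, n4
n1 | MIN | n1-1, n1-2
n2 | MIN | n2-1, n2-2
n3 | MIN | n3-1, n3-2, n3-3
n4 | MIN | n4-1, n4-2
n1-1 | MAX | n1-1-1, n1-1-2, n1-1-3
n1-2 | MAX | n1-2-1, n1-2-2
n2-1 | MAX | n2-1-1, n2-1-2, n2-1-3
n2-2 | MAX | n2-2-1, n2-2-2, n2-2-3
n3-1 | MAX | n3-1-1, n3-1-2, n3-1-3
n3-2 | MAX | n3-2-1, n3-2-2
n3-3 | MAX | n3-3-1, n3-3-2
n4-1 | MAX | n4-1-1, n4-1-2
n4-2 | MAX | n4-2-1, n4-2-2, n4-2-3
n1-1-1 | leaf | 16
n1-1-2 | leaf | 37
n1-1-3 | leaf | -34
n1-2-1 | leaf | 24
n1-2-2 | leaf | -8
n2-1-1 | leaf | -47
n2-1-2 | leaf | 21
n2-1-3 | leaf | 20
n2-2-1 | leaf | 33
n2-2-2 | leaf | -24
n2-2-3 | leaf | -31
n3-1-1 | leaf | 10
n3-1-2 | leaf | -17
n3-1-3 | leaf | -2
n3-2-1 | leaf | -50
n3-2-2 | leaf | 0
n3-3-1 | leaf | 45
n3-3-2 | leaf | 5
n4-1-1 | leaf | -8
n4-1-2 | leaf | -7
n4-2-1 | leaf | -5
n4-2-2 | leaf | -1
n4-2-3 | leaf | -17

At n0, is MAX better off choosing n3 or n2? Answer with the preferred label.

n3-1 (MAX): max(10, -17, -2) = 10
n3-2 (MAX): max(-50, 0) = 0
n3-3 (MAX): max(45, 5) = 45
n3 (MIN): min(10, 0, 45) = 0
n2-1 (MAX): max(-47, 21, 20) = 21
n2-2 (MAX): max(33, -24, -31) = 33
n2 (MIN): min(21, 33) = 21
MAX prefers the higher value; n3=0, n2=21. n2 is better since 21 > 0.

n2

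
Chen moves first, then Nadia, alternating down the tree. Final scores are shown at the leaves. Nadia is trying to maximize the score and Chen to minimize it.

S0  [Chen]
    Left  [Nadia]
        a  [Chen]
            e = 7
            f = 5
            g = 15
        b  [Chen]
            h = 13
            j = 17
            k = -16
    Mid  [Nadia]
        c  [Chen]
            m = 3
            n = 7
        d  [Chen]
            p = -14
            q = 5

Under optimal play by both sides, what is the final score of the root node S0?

3

a (Chen): min(7, 5, 15) = 5
b (Chen): min(13, 17, -16) = -16
Left (Nadia): max(5, -16) = 5
c (Chen): min(3, 7) = 3
d (Chen): min(-14, 5) = -14
Mid (Nadia): max(3, -14) = 3
S0 (Chen): min(5, 3) = 3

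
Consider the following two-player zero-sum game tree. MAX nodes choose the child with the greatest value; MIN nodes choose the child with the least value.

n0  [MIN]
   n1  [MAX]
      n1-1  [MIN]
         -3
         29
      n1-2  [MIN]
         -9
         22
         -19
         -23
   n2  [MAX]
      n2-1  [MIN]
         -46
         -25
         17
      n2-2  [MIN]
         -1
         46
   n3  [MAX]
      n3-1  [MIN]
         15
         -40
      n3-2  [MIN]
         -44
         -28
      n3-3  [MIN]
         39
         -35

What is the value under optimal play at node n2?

n2-1 (MIN): min(-46, -25, 17) = -46
n2-2 (MIN): min(-1, 46) = -1
n2 (MAX): max(-46, -1) = -1

-1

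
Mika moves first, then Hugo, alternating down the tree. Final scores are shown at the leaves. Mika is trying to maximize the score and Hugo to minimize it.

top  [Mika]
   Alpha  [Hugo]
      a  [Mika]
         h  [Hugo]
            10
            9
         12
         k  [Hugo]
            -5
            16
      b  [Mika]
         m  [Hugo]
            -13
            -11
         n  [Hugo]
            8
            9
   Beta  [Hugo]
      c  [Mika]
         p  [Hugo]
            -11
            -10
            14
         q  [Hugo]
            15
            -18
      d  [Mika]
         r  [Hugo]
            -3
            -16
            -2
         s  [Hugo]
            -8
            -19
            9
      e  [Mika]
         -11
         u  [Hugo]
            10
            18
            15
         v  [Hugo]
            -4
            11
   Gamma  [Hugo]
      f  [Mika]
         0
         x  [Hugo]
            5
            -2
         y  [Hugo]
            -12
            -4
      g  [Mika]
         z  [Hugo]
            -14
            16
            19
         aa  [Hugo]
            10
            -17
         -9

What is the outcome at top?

h (Hugo): min(10, 9) = 9
k (Hugo): min(-5, 16) = -5
a (Mika): max(9, 12, -5) = 12
m (Hugo): min(-13, -11) = -13
n (Hugo): min(8, 9) = 8
b (Mika): max(-13, 8) = 8
Alpha (Hugo): min(12, 8) = 8
p (Hugo): min(-11, -10, 14) = -11
q (Hugo): min(15, -18) = -18
c (Mika): max(-11, -18) = -11
r (Hugo): min(-3, -16, -2) = -16
s (Hugo): min(-8, -19, 9) = -19
d (Mika): max(-16, -19) = -16
u (Hugo): min(10, 18, 15) = 10
v (Hugo): min(-4, 11) = -4
e (Mika): max(-11, 10, -4) = 10
Beta (Hugo): min(-11, -16, 10) = -16
x (Hugo): min(5, -2) = -2
y (Hugo): min(-12, -4) = -12
f (Mika): max(0, -2, -12) = 0
z (Hugo): min(-14, 16, 19) = -14
aa (Hugo): min(10, -17) = -17
g (Mika): max(-14, -17, -9) = -9
Gamma (Hugo): min(0, -9) = -9
top (Mika): max(8, -16, -9) = 8

8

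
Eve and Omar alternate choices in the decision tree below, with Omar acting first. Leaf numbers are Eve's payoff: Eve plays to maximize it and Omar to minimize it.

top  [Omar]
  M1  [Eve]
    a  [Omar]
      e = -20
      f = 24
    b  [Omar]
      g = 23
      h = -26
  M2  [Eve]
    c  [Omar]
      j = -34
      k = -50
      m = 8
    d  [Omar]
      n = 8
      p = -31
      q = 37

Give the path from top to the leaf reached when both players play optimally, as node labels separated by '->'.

a (Omar): min(-20, 24) = -20
b (Omar): min(23, -26) = -26
M1 (Eve): max(-20, -26) = -20
c (Omar): min(-34, -50, 8) = -50
d (Omar): min(8, -31, 37) = -31
M2 (Eve): max(-50, -31) = -31
top (Omar): min(-20, -31) = -31
At top, Omar picks M2 (lowest: -31).
At M2, Eve picks d (highest: -31).
At d, Omar picks p (lowest: -31).
Terminal value -31.

top -> M2 -> d -> p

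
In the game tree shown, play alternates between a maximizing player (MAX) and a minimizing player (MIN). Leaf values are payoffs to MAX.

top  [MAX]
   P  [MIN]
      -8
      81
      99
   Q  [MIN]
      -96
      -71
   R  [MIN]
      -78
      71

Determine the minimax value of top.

-8

P (MIN): min(-8, 81, 99) = -8
Q (MIN): min(-96, -71) = -96
R (MIN): min(-78, 71) = -78
top (MAX): max(-8, -96, -78) = -8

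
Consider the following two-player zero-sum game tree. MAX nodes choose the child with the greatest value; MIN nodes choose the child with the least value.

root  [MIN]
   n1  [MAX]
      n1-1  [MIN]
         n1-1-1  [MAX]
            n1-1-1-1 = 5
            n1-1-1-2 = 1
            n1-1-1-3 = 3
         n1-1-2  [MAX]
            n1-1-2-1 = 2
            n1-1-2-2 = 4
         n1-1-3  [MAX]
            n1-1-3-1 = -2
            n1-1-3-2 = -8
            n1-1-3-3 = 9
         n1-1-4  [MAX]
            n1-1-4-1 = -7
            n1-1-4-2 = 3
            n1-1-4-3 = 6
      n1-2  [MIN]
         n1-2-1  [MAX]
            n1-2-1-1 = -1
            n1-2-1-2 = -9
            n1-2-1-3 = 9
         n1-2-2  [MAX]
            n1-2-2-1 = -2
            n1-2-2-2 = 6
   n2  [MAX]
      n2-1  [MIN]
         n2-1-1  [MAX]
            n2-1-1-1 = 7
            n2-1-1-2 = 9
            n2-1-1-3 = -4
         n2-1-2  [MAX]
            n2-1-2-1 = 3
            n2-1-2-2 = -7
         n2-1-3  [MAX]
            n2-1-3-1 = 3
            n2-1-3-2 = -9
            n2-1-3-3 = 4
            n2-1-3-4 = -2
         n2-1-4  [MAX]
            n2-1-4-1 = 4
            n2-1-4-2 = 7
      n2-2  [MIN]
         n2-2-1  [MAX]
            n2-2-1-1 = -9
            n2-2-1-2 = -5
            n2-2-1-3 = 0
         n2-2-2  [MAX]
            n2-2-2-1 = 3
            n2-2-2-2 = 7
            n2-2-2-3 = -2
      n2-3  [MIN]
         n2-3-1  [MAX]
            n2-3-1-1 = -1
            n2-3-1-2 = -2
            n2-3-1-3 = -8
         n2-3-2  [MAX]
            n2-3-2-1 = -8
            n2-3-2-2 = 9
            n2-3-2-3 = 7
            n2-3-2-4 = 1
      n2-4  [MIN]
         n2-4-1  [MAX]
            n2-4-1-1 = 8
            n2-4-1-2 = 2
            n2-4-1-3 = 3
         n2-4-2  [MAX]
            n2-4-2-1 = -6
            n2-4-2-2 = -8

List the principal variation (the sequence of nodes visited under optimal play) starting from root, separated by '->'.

n1-1-1 (MAX): max(5, 1, 3) = 5
n1-1-2 (MAX): max(2, 4) = 4
n1-1-3 (MAX): max(-2, -8, 9) = 9
n1-1-4 (MAX): max(-7, 3, 6) = 6
n1-1 (MIN): min(5, 4, 9, 6) = 4
n1-2-1 (MAX): max(-1, -9, 9) = 9
n1-2-2 (MAX): max(-2, 6) = 6
n1-2 (MIN): min(9, 6) = 6
n1 (MAX): max(4, 6) = 6
n2-1-1 (MAX): max(7, 9, -4) = 9
n2-1-2 (MAX): max(3, -7) = 3
n2-1-3 (MAX): max(3, -9, 4, -2) = 4
n2-1-4 (MAX): max(4, 7) = 7
n2-1 (MIN): min(9, 3, 4, 7) = 3
n2-2-1 (MAX): max(-9, -5, 0) = 0
n2-2-2 (MAX): max(3, 7, -2) = 7
n2-2 (MIN): min(0, 7) = 0
n2-3-1 (MAX): max(-1, -2, -8) = -1
n2-3-2 (MAX): max(-8, 9, 7, 1) = 9
n2-3 (MIN): min(-1, 9) = -1
n2-4-1 (MAX): max(8, 2, 3) = 8
n2-4-2 (MAX): max(-6, -8) = -6
n2-4 (MIN): min(8, -6) = -6
n2 (MAX): max(3, 0, -1, -6) = 3
root (MIN): min(6, 3) = 3
At root, MIN picks n2 (lowest: 3).
At n2, MAX picks n2-1 (highest: 3).
At n2-1, MIN picks n2-1-2 (lowest: 3).
At n2-1-2, MAX picks n2-1-2-1 (highest: 3).
Terminal value 3.

root -> n2 -> n2-1 -> n2-1-2 -> n2-1-2-1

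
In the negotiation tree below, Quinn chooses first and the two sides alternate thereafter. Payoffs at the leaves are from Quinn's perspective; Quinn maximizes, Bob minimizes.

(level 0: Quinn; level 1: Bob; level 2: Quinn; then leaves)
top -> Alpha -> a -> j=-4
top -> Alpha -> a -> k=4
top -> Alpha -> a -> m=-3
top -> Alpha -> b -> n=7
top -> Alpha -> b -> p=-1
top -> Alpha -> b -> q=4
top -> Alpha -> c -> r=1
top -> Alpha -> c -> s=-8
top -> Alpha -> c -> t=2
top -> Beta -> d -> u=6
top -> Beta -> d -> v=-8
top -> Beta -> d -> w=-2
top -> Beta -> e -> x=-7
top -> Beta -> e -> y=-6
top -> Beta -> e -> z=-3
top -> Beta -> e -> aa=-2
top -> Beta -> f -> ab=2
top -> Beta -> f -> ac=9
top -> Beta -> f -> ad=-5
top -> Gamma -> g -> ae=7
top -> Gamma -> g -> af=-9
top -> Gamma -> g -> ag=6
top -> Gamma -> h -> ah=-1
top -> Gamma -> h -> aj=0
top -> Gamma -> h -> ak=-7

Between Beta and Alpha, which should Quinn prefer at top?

d (Quinn): max(6, -8, -2) = 6
e (Quinn): max(-7, -6, -3, -2) = -2
f (Quinn): max(2, 9, -5) = 9
Beta (Bob): min(6, -2, 9) = -2
a (Quinn): max(-4, 4, -3) = 4
b (Quinn): max(7, -1, 4) = 7
c (Quinn): max(1, -8, 2) = 2
Alpha (Bob): min(4, 7, 2) = 2
Quinn prefers the higher value; Beta=-2, Alpha=2. Alpha is better since 2 > -2.

Alpha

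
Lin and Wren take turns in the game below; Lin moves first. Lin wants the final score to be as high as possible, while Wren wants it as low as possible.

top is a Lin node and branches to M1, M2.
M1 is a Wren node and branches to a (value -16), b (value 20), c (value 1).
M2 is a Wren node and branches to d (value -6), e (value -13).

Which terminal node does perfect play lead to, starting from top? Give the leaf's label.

e

M1 (Wren): min(-16, 20, 1) = -16
M2 (Wren): min(-6, -13) = -13
top (Lin): max(-16, -13) = -13
At top, Lin picks M2 (highest: -13).
At M2, Wren picks e (lowest: -13).
Terminal value -13.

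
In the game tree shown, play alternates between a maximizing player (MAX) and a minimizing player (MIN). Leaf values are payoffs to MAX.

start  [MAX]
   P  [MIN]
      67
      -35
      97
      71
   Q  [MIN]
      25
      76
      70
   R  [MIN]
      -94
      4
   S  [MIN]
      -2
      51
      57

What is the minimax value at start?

P (MIN): min(67, -35, 97, 71) = -35
Q (MIN): min(25, 76, 70) = 25
R (MIN): min(-94, 4) = -94
S (MIN): min(-2, 51, 57) = -2
start (MAX): max(-35, 25, -94, -2) = 25

25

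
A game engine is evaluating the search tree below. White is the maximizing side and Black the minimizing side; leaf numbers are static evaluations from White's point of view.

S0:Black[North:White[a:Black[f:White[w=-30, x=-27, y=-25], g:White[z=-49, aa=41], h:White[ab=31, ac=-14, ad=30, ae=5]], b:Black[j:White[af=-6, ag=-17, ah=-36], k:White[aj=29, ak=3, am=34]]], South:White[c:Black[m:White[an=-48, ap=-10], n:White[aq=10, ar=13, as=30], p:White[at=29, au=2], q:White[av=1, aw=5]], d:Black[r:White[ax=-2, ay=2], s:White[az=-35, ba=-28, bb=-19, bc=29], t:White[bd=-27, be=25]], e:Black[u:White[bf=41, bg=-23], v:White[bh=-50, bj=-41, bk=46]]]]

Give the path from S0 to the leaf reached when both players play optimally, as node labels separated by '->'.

f (White): max(-30, -27, -25) = -25
g (White): max(-49, 41) = 41
h (White): max(31, -14, 30, 5) = 31
a (Black): min(-25, 41, 31) = -25
j (White): max(-6, -17, -36) = -6
k (White): max(29, 3, 34) = 34
b (Black): min(-6, 34) = -6
North (White): max(-25, -6) = -6
m (White): max(-48, -10) = -10
n (White): max(10, 13, 30) = 30
p (White): max(29, 2) = 29
q (White): max(1, 5) = 5
c (Black): min(-10, 30, 29, 5) = -10
r (White): max(-2, 2) = 2
s (White): max(-35, -28, -19, 29) = 29
t (White): max(-27, 25) = 25
d (Black): min(2, 29, 25) = 2
u (White): max(41, -23) = 41
v (White): max(-50, -41, 46) = 46
e (Black): min(41, 46) = 41
South (White): max(-10, 2, 41) = 41
S0 (Black): min(-6, 41) = -6
At S0, Black picks North (lowest: -6).
At North, White picks b (highest: -6).
At b, Black picks j (lowest: -6).
At j, White picks af (highest: -6).
Terminal value -6.

S0 -> North -> b -> j -> af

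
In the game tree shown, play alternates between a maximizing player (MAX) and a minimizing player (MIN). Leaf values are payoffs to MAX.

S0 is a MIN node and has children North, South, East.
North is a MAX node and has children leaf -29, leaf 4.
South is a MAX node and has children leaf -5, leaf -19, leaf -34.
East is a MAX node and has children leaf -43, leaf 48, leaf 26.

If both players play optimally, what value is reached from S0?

North (MAX): max(-29, 4) = 4
South (MAX): max(-5, -19, -34) = -5
East (MAX): max(-43, 48, 26) = 48
S0 (MIN): min(4, -5, 48) = -5

-5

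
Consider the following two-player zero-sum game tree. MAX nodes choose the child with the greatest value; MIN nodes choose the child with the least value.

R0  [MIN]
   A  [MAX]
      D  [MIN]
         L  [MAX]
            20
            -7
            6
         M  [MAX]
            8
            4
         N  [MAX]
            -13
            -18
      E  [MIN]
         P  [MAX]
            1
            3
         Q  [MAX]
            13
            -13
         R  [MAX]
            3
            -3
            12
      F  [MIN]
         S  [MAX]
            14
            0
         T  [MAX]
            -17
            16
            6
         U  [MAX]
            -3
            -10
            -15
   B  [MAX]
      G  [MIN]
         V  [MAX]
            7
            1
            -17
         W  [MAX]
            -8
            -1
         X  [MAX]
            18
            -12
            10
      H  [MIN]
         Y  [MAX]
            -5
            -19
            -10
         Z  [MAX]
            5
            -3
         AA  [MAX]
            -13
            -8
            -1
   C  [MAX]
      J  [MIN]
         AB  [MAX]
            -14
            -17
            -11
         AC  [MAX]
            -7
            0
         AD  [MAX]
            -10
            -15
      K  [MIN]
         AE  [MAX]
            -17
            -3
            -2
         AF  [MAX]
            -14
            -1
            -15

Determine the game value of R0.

L (MAX): max(20, -7, 6) = 20
M (MAX): max(8, 4) = 8
N (MAX): max(-13, -18) = -13
D (MIN): min(20, 8, -13) = -13
P (MAX): max(1, 3) = 3
Q (MAX): max(13, -13) = 13
R (MAX): max(3, -3, 12) = 12
E (MIN): min(3, 13, 12) = 3
S (MAX): max(14, 0) = 14
T (MAX): max(-17, 16, 6) = 16
U (MAX): max(-3, -10, -15) = -3
F (MIN): min(14, 16, -3) = -3
A (MAX): max(-13, 3, -3) = 3
V (MAX): max(7, 1, -17) = 7
W (MAX): max(-8, -1) = -1
X (MAX): max(18, -12, 10) = 18
G (MIN): min(7, -1, 18) = -1
Y (MAX): max(-5, -19, -10) = -5
Z (MAX): max(5, -3) = 5
AA (MAX): max(-13, -8, -1) = -1
H (MIN): min(-5, 5, -1) = -5
B (MAX): max(-1, -5) = -1
AB (MAX): max(-14, -17, -11) = -11
AC (MAX): max(-7, 0) = 0
AD (MAX): max(-10, -15) = -10
J (MIN): min(-11, 0, -10) = -11
AE (MAX): max(-17, -3, -2) = -2
AF (MAX): max(-14, -1, -15) = -1
K (MIN): min(-2, -1) = -2
C (MAX): max(-11, -2) = -2
R0 (MIN): min(3, -1, -2) = -2

-2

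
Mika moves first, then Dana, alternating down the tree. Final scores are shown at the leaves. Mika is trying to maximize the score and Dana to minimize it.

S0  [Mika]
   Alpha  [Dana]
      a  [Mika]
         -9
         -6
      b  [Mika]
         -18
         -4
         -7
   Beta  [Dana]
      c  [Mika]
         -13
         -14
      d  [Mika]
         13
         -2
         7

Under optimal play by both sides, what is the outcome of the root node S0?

-6

a (Mika): max(-9, -6) = -6
b (Mika): max(-18, -4, -7) = -4
Alpha (Dana): min(-6, -4) = -6
c (Mika): max(-13, -14) = -13
d (Mika): max(13, -2, 7) = 13
Beta (Dana): min(-13, 13) = -13
S0 (Mika): max(-6, -13) = -6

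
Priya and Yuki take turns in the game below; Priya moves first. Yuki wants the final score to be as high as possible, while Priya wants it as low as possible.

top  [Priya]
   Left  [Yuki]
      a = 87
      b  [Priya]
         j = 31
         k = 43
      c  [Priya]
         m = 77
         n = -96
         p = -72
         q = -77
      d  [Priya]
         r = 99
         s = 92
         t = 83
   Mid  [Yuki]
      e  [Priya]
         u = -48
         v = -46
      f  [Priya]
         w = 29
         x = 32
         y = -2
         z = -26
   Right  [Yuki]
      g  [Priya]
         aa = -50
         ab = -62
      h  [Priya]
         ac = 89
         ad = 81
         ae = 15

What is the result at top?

-26

b (Priya): min(31, 43) = 31
c (Priya): min(77, -96, -72, -77) = -96
d (Priya): min(99, 92, 83) = 83
Left (Yuki): max(87, 31, -96, 83) = 87
e (Priya): min(-48, -46) = -48
f (Priya): min(29, 32, -2, -26) = -26
Mid (Yuki): max(-48, -26) = -26
g (Priya): min(-50, -62) = -62
h (Priya): min(89, 81, 15) = 15
Right (Yuki): max(-62, 15) = 15
top (Priya): min(87, -26, 15) = -26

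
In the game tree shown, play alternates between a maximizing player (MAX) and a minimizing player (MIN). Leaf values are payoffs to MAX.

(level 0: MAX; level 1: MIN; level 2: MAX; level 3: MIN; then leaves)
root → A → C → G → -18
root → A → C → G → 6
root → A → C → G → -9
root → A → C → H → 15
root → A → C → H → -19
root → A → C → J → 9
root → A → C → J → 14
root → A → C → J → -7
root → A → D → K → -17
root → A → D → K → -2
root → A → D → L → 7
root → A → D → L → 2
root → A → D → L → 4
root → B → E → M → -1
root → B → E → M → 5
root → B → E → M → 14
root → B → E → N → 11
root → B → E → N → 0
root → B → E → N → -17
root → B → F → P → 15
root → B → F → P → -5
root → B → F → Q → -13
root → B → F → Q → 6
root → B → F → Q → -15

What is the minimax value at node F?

P (MIN): min(15, -5) = -5
Q (MIN): min(-13, 6, -15) = -15
F (MAX): max(-5, -15) = -5

-5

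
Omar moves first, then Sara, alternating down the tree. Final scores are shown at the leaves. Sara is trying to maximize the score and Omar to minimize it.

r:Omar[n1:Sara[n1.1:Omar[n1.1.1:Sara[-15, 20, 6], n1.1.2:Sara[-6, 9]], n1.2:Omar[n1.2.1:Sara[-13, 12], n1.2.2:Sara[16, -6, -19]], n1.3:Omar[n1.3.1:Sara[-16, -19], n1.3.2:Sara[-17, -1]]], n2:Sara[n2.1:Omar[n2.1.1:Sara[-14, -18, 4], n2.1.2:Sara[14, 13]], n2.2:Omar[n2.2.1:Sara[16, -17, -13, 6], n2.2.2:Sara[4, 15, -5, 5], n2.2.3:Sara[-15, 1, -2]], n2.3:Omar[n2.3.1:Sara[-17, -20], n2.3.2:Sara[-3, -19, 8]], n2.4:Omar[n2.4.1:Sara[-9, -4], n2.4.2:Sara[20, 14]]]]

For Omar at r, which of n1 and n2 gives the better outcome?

n1.1.1 (Sara): max(-15, 20, 6) = 20
n1.1.2 (Sara): max(-6, 9) = 9
n1.1 (Omar): min(20, 9) = 9
n1.2.1 (Sara): max(-13, 12) = 12
n1.2.2 (Sara): max(16, -6, -19) = 16
n1.2 (Omar): min(12, 16) = 12
n1.3.1 (Sara): max(-16, -19) = -16
n1.3.2 (Sara): max(-17, -1) = -1
n1.3 (Omar): min(-16, -1) = -16
n1 (Sara): max(9, 12, -16) = 12
n2.1.1 (Sara): max(-14, -18, 4) = 4
n2.1.2 (Sara): max(14, 13) = 14
n2.1 (Omar): min(4, 14) = 4
n2.2.1 (Sara): max(16, -17, -13, 6) = 16
n2.2.2 (Sara): max(4, 15, -5, 5) = 15
n2.2.3 (Sara): max(-15, 1, -2) = 1
n2.2 (Omar): min(16, 15, 1) = 1
n2.3.1 (Sara): max(-17, -20) = -17
n2.3.2 (Sara): max(-3, -19, 8) = 8
n2.3 (Omar): min(-17, 8) = -17
n2.4.1 (Sara): max(-9, -4) = -4
n2.4.2 (Sara): max(20, 14) = 20
n2.4 (Omar): min(-4, 20) = -4
n2 (Sara): max(4, 1, -17, -4) = 4
Omar prefers the lower value; n1=12, n2=4. n2 is better since 4 < 12.

n2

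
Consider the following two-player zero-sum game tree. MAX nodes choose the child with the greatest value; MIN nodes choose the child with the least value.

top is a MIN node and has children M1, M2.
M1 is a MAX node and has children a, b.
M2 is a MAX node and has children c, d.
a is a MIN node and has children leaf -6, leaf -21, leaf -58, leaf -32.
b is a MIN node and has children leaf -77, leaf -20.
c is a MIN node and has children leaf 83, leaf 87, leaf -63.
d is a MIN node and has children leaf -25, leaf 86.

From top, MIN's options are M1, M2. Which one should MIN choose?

a (MIN): min(-6, -21, -58, -32) = -58
b (MIN): min(-77, -20) = -77
M1 (MAX): max(-58, -77) = -58
c (MIN): min(83, 87, -63) = -63
d (MIN): min(-25, 86) = -25
M2 (MAX): max(-63, -25) = -25
top (MIN): min(-58, -25) = -58
MIN at top wants the lowest of {M1=-58, M2=-25}, so chooses M1.

M1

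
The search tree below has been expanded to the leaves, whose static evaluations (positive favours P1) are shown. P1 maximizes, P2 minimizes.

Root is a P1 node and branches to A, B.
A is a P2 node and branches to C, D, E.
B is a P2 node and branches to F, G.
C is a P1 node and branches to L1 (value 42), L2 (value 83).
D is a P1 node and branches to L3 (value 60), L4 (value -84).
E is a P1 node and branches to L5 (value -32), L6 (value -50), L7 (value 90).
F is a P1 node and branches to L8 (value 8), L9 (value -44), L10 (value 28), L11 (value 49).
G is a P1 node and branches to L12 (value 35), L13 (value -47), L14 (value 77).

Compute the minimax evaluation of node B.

F (P1): max(8, -44, 28, 49) = 49
G (P1): max(35, -47, 77) = 77
B (P2): min(49, 77) = 49

49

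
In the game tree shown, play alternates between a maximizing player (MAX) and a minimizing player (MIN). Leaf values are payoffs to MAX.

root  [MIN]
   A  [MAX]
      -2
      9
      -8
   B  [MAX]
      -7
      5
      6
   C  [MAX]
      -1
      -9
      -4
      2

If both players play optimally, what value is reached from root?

A (MAX): max(-2, 9, -8) = 9
B (MAX): max(-7, 5, 6) = 6
C (MAX): max(-1, -9, -4, 2) = 2
root (MIN): min(9, 6, 2) = 2

2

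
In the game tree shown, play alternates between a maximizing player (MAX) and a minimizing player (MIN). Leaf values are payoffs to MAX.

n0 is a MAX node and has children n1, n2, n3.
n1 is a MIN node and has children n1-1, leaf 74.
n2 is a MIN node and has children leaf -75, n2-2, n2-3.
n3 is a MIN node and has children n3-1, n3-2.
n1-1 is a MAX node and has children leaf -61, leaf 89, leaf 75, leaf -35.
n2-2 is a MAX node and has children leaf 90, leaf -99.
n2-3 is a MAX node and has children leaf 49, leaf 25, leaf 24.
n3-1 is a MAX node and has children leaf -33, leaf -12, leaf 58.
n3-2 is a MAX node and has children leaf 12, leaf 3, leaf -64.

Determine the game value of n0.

74

n1-1 (MAX): max(-61, 89, 75, -35) = 89
n1 (MIN): min(89, 74) = 74
n2-2 (MAX): max(90, -99) = 90
n2-3 (MAX): max(49, 25, 24) = 49
n2 (MIN): min(-75, 90, 49) = -75
n3-1 (MAX): max(-33, -12, 58) = 58
n3-2 (MAX): max(12, 3, -64) = 12
n3 (MIN): min(58, 12) = 12
n0 (MAX): max(74, -75, 12) = 74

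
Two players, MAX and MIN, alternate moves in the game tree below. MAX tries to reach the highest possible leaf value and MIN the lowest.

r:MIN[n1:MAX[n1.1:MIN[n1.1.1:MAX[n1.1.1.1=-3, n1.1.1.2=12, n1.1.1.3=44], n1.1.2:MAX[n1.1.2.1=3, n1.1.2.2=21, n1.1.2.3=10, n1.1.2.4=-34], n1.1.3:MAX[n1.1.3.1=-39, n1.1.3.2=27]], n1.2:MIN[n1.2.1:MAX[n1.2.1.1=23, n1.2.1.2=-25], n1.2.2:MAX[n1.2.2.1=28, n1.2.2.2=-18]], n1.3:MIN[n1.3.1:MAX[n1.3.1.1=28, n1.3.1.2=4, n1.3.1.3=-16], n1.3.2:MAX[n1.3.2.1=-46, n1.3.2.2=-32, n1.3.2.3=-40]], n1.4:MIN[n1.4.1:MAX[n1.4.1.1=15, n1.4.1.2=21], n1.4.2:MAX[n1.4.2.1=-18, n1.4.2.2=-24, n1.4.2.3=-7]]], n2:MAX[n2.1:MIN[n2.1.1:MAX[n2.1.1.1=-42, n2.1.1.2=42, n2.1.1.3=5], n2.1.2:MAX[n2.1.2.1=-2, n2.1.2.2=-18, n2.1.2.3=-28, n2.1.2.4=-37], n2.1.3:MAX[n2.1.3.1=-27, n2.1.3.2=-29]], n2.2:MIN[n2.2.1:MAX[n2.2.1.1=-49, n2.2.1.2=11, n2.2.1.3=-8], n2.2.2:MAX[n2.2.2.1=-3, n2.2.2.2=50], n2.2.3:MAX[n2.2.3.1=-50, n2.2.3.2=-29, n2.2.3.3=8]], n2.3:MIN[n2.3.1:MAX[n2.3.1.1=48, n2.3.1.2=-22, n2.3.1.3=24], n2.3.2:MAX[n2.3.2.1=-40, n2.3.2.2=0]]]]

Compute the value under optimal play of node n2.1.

-27

n2.1.1 (MAX): max(-42, 42, 5) = 42
n2.1.2 (MAX): max(-2, -18, -28, -37) = -2
n2.1.3 (MAX): max(-27, -29) = -27
n2.1 (MIN): min(42, -2, -27) = -27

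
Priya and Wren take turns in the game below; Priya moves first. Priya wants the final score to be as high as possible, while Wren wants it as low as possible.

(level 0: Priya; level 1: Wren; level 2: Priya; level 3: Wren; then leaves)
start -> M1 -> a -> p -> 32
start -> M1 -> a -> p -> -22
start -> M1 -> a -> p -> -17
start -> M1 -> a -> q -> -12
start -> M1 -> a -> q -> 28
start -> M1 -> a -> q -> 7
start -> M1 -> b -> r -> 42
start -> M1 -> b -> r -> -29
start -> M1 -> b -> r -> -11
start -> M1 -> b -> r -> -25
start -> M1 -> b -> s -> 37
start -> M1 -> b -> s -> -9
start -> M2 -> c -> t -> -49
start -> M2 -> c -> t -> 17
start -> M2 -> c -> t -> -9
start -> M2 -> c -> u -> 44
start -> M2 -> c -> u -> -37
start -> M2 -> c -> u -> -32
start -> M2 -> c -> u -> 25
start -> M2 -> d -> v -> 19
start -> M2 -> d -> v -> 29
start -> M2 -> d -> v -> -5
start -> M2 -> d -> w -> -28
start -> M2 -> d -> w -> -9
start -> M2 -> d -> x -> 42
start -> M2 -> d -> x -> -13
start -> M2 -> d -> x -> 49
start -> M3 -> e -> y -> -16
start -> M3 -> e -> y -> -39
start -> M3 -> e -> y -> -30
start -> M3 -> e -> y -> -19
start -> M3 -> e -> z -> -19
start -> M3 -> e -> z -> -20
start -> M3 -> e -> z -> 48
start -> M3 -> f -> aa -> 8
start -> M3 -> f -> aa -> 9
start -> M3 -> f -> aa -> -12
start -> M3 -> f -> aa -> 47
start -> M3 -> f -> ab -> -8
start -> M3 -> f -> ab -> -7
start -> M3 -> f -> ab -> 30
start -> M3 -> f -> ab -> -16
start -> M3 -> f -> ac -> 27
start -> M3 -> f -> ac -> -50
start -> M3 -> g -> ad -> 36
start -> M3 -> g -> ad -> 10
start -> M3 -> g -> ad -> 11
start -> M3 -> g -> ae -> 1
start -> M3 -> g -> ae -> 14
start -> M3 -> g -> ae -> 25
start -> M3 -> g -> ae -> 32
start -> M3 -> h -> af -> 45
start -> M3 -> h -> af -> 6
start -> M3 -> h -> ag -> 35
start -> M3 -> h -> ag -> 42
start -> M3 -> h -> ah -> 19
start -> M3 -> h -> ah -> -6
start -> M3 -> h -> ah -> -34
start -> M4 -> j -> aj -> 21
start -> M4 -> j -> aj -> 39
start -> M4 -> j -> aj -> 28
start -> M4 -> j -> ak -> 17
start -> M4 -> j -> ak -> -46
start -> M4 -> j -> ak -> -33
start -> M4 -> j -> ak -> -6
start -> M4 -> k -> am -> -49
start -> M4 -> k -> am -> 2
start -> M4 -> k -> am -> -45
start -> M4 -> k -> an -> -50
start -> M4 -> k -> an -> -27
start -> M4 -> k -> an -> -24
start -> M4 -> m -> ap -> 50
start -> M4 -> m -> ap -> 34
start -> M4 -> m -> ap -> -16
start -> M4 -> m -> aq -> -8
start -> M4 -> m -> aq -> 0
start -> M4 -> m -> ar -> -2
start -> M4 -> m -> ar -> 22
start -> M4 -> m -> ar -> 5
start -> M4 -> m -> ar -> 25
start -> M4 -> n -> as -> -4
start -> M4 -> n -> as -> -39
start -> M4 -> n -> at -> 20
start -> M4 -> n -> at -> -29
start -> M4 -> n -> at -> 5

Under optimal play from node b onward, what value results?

-9

r (Wren): min(42, -29, -11, -25) = -29
s (Wren): min(37, -9) = -9
b (Priya): max(-29, -9) = -9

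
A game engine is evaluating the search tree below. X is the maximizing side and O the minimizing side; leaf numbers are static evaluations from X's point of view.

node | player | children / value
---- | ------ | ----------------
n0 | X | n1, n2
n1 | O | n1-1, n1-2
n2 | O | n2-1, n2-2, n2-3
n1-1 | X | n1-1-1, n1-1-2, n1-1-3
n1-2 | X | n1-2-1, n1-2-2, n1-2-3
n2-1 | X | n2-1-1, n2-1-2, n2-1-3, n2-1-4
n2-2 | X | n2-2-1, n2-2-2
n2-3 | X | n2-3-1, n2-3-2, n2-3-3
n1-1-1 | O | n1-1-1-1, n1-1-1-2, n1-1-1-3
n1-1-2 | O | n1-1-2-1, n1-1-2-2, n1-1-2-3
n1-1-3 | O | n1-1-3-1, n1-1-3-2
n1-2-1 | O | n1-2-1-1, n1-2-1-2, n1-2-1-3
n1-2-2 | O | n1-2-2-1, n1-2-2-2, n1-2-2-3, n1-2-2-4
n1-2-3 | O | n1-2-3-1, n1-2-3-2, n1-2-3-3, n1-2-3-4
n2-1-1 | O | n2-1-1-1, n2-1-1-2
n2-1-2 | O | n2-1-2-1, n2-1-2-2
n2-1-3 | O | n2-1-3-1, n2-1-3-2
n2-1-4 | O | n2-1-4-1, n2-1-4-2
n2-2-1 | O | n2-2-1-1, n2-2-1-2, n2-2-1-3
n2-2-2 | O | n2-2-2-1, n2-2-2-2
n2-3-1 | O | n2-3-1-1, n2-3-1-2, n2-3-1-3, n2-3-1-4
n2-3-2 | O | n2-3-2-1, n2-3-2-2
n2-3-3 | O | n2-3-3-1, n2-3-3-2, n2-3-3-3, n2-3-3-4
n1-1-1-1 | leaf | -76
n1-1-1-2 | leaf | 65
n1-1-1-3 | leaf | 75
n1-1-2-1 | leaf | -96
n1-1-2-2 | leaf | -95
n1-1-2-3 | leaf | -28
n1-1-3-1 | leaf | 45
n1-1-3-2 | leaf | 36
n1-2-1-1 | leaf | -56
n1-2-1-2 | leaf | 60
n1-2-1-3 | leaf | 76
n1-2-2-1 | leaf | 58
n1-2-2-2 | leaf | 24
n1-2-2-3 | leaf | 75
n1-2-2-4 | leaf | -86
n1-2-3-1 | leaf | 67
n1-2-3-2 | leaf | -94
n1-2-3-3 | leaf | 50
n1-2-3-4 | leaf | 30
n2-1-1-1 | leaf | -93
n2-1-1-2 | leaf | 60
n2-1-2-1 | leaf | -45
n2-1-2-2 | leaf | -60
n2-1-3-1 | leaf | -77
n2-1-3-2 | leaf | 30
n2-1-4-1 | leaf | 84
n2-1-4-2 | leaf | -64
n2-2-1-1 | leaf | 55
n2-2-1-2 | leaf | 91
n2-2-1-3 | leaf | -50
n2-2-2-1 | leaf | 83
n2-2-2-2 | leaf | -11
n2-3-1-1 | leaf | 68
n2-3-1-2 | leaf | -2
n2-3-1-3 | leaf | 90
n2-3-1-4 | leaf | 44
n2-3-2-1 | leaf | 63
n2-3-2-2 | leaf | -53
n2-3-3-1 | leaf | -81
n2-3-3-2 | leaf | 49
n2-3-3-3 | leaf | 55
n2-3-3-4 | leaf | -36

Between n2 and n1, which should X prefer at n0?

n2-1-1 (O): min(-93, 60) = -93
n2-1-2 (O): min(-45, -60) = -60
n2-1-3 (O): min(-77, 30) = -77
n2-1-4 (O): min(84, -64) = -64
n2-1 (X): max(-93, -60, -77, -64) = -60
n2-2-1 (O): min(55, 91, -50) = -50
n2-2-2 (O): min(83, -11) = -11
n2-2 (X): max(-50, -11) = -11
n2-3-1 (O): min(68, -2, 90, 44) = -2
n2-3-2 (O): min(63, -53) = -53
n2-3-3 (O): min(-81, 49, 55, -36) = -81
n2-3 (X): max(-2, -53, -81) = -2
n2 (O): min(-60, -11, -2) = -60
n1-1-1 (O): min(-76, 65, 75) = -76
n1-1-2 (O): min(-96, -95, -28) = -96
n1-1-3 (O): min(45, 36) = 36
n1-1 (X): max(-76, -96, 36) = 36
n1-2-1 (O): min(-56, 60, 76) = -56
n1-2-2 (O): min(58, 24, 75, -86) = -86
n1-2-3 (O): min(67, -94, 50, 30) = -94
n1-2 (X): max(-56, -86, -94) = -56
n1 (O): min(36, -56) = -56
X prefers the higher value; n2=-60, n1=-56. n1 is better since -56 > -60.

n1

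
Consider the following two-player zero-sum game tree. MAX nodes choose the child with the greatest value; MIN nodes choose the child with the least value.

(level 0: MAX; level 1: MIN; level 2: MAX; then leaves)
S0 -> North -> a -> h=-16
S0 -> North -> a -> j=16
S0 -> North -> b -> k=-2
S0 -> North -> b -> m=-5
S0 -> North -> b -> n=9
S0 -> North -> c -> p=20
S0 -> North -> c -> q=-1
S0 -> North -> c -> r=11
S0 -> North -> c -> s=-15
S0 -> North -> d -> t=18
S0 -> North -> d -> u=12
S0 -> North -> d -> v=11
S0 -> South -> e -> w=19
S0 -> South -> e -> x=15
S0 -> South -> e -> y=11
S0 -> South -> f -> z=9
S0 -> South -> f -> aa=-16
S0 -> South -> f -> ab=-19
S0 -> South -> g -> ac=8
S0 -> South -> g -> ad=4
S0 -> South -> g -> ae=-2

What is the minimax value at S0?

9

a (MAX): max(-16, 16) = 16
b (MAX): max(-2, -5, 9) = 9
c (MAX): max(20, -1, 11, -15) = 20
d (MAX): max(18, 12, 11) = 18
North (MIN): min(16, 9, 20, 18) = 9
e (MAX): max(19, 15, 11) = 19
f (MAX): max(9, -16, -19) = 9
g (MAX): max(8, 4, -2) = 8
South (MIN): min(19, 9, 8) = 8
S0 (MAX): max(9, 8) = 9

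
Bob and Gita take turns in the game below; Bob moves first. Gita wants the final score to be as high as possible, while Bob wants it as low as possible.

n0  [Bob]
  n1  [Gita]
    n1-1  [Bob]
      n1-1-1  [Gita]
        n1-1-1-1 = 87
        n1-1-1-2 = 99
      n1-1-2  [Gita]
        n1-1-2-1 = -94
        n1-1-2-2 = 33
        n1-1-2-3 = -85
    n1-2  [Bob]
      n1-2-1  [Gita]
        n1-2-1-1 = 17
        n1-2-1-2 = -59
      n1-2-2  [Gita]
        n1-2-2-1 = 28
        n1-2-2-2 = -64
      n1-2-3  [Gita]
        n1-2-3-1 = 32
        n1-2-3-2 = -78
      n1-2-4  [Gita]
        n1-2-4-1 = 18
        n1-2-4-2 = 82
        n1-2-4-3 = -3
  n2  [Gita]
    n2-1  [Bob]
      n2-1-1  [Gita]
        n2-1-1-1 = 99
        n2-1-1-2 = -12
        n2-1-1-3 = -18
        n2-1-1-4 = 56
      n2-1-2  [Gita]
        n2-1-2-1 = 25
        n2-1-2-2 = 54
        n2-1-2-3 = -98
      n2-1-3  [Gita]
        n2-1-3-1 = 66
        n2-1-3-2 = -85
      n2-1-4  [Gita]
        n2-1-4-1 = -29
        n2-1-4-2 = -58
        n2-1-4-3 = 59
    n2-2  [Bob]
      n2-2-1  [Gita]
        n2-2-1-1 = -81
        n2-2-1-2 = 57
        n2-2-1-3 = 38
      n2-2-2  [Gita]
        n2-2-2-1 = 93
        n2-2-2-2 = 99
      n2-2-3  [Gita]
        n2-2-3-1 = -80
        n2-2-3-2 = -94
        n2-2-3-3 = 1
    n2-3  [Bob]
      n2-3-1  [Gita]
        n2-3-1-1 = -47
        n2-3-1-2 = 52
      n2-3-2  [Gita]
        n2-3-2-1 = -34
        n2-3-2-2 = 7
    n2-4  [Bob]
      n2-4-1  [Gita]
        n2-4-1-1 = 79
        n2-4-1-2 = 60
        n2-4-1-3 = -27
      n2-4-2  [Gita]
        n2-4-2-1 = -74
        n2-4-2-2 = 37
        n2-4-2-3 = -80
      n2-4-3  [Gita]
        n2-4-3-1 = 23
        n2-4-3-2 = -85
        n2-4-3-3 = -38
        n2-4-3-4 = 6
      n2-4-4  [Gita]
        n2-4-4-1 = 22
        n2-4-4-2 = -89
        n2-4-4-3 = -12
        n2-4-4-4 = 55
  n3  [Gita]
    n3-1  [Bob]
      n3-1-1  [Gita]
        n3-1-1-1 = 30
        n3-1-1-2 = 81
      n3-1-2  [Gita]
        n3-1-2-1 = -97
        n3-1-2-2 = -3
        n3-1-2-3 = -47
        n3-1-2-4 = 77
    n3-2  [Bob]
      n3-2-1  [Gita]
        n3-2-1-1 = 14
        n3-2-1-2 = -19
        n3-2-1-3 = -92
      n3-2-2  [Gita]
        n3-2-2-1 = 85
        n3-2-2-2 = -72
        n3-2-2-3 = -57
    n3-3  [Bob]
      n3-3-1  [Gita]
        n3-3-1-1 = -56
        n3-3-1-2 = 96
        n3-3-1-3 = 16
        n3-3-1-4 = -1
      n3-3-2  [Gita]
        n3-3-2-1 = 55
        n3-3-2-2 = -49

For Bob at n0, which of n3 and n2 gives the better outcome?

n2

n3-1-1 (Gita): max(30, 81) = 81
n3-1-2 (Gita): max(-97, -3, -47, 77) = 77
n3-1 (Bob): min(81, 77) = 77
n3-2-1 (Gita): max(14, -19, -92) = 14
n3-2-2 (Gita): max(85, -72, -57) = 85
n3-2 (Bob): min(14, 85) = 14
n3-3-1 (Gita): max(-56, 96, 16, -1) = 96
n3-3-2 (Gita): max(55, -49) = 55
n3-3 (Bob): min(96, 55) = 55
n3 (Gita): max(77, 14, 55) = 77
n2-1-1 (Gita): max(99, -12, -18, 56) = 99
n2-1-2 (Gita): max(25, 54, -98) = 54
n2-1-3 (Gita): max(66, -85) = 66
n2-1-4 (Gita): max(-29, -58, 59) = 59
n2-1 (Bob): min(99, 54, 66, 59) = 54
n2-2-1 (Gita): max(-81, 57, 38) = 57
n2-2-2 (Gita): max(93, 99) = 99
n2-2-3 (Gita): max(-80, -94, 1) = 1
n2-2 (Bob): min(57, 99, 1) = 1
n2-3-1 (Gita): max(-47, 52) = 52
n2-3-2 (Gita): max(-34, 7) = 7
n2-3 (Bob): min(52, 7) = 7
n2-4-1 (Gita): max(79, 60, -27) = 79
n2-4-2 (Gita): max(-74, 37, -80) = 37
n2-4-3 (Gita): max(23, -85, -38, 6) = 23
n2-4-4 (Gita): max(22, -89, -12, 55) = 55
n2-4 (Bob): min(79, 37, 23, 55) = 23
n2 (Gita): max(54, 1, 7, 23) = 54
Bob prefers the lower value; n3=77, n2=54. n2 is better since 54 < 77.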